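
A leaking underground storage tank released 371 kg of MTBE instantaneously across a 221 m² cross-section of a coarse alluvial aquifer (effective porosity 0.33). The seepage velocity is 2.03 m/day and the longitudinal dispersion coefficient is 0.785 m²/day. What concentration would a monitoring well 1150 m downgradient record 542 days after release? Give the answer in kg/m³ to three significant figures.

For an instantaneous plane source, C(x,t) = M/(n_e·A·√(4πDt)) · exp(−(x−vt)²/(4Dt)), with n_e·A the pore (flow) area.
Plume center vt = 2.03 × 542 = 1100.26 m, so the well at 1150 m is 49.74 m downgradient of the peak.
√(4πDt) = 73.12 m, giving peak height M/(n_e·A·√(4πDt)) = 371/(0.33 × 221 × 73.12) = 0.06957 kg/m³.
(x−vt)²/(4Dt) = (49.74)²/(4 × 0.785 × 542) = 1.454; exp(−1.454) = 0.2336.
C = 0.06957 × 0.2336 = 0.0163 kg/m³.

0.0163 kg/m³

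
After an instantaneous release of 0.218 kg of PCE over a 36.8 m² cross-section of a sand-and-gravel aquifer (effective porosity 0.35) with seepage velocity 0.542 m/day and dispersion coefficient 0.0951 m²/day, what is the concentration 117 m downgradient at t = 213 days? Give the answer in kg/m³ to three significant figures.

For an instantaneous plane source, C(x,t) = M/(n_e·A·√(4πDt)) · exp(−(x−vt)²/(4Dt)), with n_e·A the pore (flow) area.
Plume center vt = 0.542 × 213 = 115.446 m, so the well at 117 m is 1.554 m downgradient of the peak.
√(4πDt) = 15.95 m, giving peak height M/(n_e·A·√(4πDt)) = 0.218/(0.35 × 36.8 × 15.95) = 0.001061 kg/m³.
(x−vt)²/(4Dt) = (1.554)²/(4 × 0.0951 × 213) = 0.02980; exp(−0.02980) = 0.9706.
C = 0.001061 × 0.9706 = 0.00103 kg/m³.

0.00103 kg/m³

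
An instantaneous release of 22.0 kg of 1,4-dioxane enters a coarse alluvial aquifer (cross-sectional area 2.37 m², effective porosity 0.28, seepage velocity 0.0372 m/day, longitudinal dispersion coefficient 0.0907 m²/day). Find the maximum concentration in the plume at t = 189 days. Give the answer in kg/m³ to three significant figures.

2.26 kg/m³

The peak of an instantaneous 1D plume sits at x = vt; there the Gaussian factor is 1 and C_max = M/(n_e·A·√(4πDt)), where n_e·A is the pore area the mass is dissolved in.
√(4πDt) = √(4π × 0.0907 × 189) = 14.68 m, so C_max = 22.0/(0.28 × 2.37 × 14.68) = 2.26 kg/m³.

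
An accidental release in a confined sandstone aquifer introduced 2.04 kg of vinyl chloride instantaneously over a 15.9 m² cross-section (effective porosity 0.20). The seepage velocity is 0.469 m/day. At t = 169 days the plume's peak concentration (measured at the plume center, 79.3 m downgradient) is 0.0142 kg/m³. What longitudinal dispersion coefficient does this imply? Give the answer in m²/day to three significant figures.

At the plume center C_max = M/(n_e·A·√(4πDt)), so D = M²/(4πt·(n_e·A·C_max)²).
n_e·A·C_max = 0.20 × 15.9 × 0.0142 = 0.04516 kg/m.
D = 2.04²/(4π × 169 × 0.04516²) = 0.961 m²/day.

0.961 m²/day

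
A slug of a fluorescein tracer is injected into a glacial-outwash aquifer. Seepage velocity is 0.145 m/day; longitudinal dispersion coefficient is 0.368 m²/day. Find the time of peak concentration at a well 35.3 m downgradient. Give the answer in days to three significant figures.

227 days

For the 1D instantaneous-source solution, setting ∂C/∂t = 0 at fixed x gives v²t² + 2Dt − x² = 0, so t = (√(D² + v²x²) − D)/v².
√(D² + v²x²) = √(0.368² + 0.145² × 35.3²) = 5.132; v² = 0.021025.
t = (5.132 − 0.368)/0.021025 = 227 days (vs. the pure-advection estimate x/v = 243 d).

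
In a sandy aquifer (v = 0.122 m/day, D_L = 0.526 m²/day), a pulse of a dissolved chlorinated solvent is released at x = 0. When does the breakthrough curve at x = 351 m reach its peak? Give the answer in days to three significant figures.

2840 days

For the 1D instantaneous-source solution, setting ∂C/∂t = 0 at fixed x gives v²t² + 2Dt − x² = 0, so t = (√(D² + v²x²) − D)/v².
√(D² + v²x²) = √(0.526² + 0.122² × 351²) = 42.83; v² = 0.014884.
t = (42.83 − 0.526)/0.014884 = 2840 days (vs. the pure-advection estimate x/v = 2880 d).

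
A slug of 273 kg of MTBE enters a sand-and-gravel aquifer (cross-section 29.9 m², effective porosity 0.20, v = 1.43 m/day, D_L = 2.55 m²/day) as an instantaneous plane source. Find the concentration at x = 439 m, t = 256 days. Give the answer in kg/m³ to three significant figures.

For an instantaneous plane source, C(x,t) = M/(n_e·A·√(4πDt)) · exp(−(x−vt)²/(4Dt)), with n_e·A the pore (flow) area.
Plume center vt = 1.43 × 256 = 366.08 m, so the well at 439 m is 72.92 m downgradient of the peak.
√(4πDt) = 90.57 m, giving peak height M/(n_e·A·√(4πDt)) = 273/(0.20 × 29.9 × 90.57) = 0.5041 kg/m³.
(x−vt)²/(4Dt) = (72.92)²/(4 × 2.55 × 256) = 2.036; exp(−2.036) = 0.1305.
C = 0.5041 × 0.1305 = 0.0658 kg/m³.

0.0658 kg/m³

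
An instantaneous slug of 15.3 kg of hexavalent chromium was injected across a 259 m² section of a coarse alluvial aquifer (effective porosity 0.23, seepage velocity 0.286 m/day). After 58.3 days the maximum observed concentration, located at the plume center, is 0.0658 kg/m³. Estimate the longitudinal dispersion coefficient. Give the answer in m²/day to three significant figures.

At the plume center C_max = M/(n_e·A·√(4πDt)), so D = M²/(4πt·(n_e·A·C_max)²).
n_e·A·C_max = 0.23 × 259 × 0.0658 = 3.920 kg/m.
D = 15.3²/(4π × 58.3 × 3.920²) = 0.0208 m²/day.

0.0208 m²/day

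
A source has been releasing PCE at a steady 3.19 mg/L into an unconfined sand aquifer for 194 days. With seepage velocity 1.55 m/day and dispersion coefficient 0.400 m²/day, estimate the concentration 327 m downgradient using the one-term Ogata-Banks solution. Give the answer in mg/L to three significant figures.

0.0554 mg/L

For a continuous step input, C/C₀ ≈ ½·erfc((x−vt)/(2√(Dt))).
vt = 1.55 × 194 = 300.7 m and 2√(Dt) = 2√(0.400 × 194) = 17.62 m.
Argument (x−vt)/(2√(Dt)) = (327 − 300.7)/17.62 = 1.493; ½·erfc(1.493) = 0.01737.
C = 3.19 × 0.01737 = 0.0554 mg/L.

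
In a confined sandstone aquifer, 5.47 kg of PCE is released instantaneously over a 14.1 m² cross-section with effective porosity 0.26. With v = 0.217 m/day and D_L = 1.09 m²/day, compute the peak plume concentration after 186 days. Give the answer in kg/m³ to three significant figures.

0.0296 kg/m³

The peak of an instantaneous 1D plume sits at x = vt; there the Gaussian factor is 1 and C_max = M/(n_e·A·√(4πDt)), where n_e·A is the pore area the mass is dissolved in.
√(4πDt) = √(4π × 1.09 × 186) = 50.47 m, so C_max = 5.47/(0.26 × 14.1 × 50.47) = 0.0296 kg/m³.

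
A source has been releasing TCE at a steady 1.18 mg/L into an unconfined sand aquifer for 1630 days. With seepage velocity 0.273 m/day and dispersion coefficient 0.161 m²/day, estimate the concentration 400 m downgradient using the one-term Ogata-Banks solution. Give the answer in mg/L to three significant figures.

For a continuous step input, C/C₀ ≈ ½·erfc((x−vt)/(2√(Dt))).
vt = 0.273 × 1630 = 444.99 m and 2√(Dt) = 2√(0.161 × 1630) = 32.40 m.
Argument (x−vt)/(2√(Dt)) = (400 − 444.99)/32.40 = -1.389; ½·erfc(-1.389) = 0.9753.
C = 1.18 × 0.9753 = 1.15 mg/L.

1.15 mg/L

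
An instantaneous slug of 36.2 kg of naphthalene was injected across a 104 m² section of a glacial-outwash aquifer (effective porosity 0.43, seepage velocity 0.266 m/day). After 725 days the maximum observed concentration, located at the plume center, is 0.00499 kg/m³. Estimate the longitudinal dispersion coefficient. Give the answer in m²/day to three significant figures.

2.89 m²/day

At the plume center C_max = M/(n_e·A·√(4πDt)), so D = M²/(4πt·(n_e·A·C_max)²).
n_e·A·C_max = 0.43 × 104 × 0.00499 = 0.2232 kg/m.
D = 36.2²/(4π × 725 × 0.2232²) = 2.89 m²/day.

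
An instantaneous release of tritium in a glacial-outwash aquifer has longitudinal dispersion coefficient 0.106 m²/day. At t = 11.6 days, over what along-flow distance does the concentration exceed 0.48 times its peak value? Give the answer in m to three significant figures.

The plume is Gaussian with σ = √(2Dt) = √(2 × 0.106 × 11.6) = 1.568 m.
C/C_peak = exp(−Δx²/(2σ²)) = 0.48 ⇒ Δx = σ·√(−2 ln 0.48) = 1.568 × 1.212 = 1.900 m.
Width = 2Δx = 3.80 m.

3.80 m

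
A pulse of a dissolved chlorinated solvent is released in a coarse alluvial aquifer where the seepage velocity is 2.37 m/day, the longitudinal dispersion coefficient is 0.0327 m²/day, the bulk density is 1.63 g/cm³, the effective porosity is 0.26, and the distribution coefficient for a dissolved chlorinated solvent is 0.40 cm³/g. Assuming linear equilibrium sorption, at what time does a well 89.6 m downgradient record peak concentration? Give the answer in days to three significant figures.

133 days

Retardation factor R = 1 + ρ_b·K_d/n = 1 + 1.63 × 0.40/0.26 = 3.508.
Sorption retards both mechanisms: v_R = v/R = 0.6756 m/day, D_R = D/R = 0.009322 m²/day.
Peak time from v_R²t² + 2D_R t − x² = 0: t = (√(D_R² + v_R²x²) − D_R)/v_R².
√(D_R² + v_R²x²) = √(0.009322² + 0.6756² × 89.6²) = 60.53; v_R² = 0.4564.
t = (60.53 − 0.009322)/0.4564 = 133 days.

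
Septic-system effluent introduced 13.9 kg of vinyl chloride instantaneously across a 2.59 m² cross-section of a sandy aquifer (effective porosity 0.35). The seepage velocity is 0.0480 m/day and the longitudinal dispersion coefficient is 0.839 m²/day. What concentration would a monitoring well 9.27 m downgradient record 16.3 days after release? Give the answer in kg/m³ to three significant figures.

For an instantaneous plane source, C(x,t) = M/(n_e·A·√(4πDt)) · exp(−(x−vt)²/(4Dt)), with n_e·A the pore (flow) area.
Plume center vt = 0.0480 × 16.3 = 0.7824 m, so the well at 9.27 m is 8.4876 m downgradient of the peak.
√(4πDt) = 13.11 m, giving peak height M/(n_e·A·√(4πDt)) = 13.9/(0.35 × 2.59 × 13.11) = 1.170 kg/m³.
(x−vt)²/(4Dt) = (8.4876)²/(4 × 0.839 × 16.3) = 1.317; exp(−1.317) = 0.2679.
C = 1.170 × 0.2679 = 0.313 kg/m³.

0.313 kg/m³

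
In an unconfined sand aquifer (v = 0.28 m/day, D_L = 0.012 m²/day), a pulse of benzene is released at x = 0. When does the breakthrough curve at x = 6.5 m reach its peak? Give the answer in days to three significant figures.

23.1 days

For the 1D instantaneous-source solution, setting ∂C/∂t = 0 at fixed x gives v²t² + 2Dt − x² = 0, so t = (√(D² + v²x²) − D)/v².
√(D² + v²x²) = √(0.012² + 0.28² × 6.5²) = 1.820; v² = 0.0784.
t = (1.820 − 0.012)/0.0784 = 23.1 days (vs. the pure-advection estimate x/v = 23.2 d).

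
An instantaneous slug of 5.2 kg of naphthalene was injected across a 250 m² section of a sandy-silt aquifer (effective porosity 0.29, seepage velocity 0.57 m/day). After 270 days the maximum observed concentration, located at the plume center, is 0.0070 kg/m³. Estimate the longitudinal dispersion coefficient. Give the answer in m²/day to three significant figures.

0.0309 m²/day

At the plume center C_max = M/(n_e·A·√(4πDt)), so D = M²/(4πt·(n_e·A·C_max)²).
n_e·A·C_max = 0.29 × 250 × 0.0070 = 0.5075 kg/m.
D = 5.2²/(4π × 270 × 0.5075²) = 0.0309 m²/day.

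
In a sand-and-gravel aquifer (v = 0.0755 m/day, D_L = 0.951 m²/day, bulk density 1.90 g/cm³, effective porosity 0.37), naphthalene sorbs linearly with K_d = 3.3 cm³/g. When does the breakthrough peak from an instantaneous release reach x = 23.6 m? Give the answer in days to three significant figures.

3360 days

Retardation factor R = 1 + ρ_b·K_d/n = 1 + 1.90 × 3.3/0.37 = 17.95.
Sorption retards both mechanisms: v_R = v/R = 0.004206 m/day, D_R = D/R = 0.05298 m²/day.
Peak time from v_R²t² + 2D_R t − x² = 0: t = (√(D_R² + v_R²x²) − D_R)/v_R².
√(D_R² + v_R²x²) = √(0.05298² + 0.004206² × 23.6²) = 0.1125; v_R² = 1.769e-05.
t = (0.1125 − 0.05298)/1.769e-05 = 3360 days.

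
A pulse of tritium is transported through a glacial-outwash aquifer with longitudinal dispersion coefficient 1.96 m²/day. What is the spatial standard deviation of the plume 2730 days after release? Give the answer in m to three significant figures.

Dispersive spreading gives a Gaussian with σ² = 2Dt; advection only shifts the center.
σ = √(2 × 1.96 × 2730) = 103 m.

103 m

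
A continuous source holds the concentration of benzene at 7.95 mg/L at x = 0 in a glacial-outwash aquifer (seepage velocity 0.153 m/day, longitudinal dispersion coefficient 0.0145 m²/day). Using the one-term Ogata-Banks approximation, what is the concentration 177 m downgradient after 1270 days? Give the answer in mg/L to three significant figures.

For a continuous step input, C/C₀ ≈ ½·erfc((x−vt)/(2√(Dt))).
vt = 0.153 × 1270 = 194.31 m and 2√(Dt) = 2√(0.0145 × 1270) = 8.583 m.
Argument (x−vt)/(2√(Dt)) = (177 − 194.31)/8.583 = -2.017; ½·erfc(-2.017) = 0.9978.
C = 7.95 × 0.9978 = 7.93 mg/L.

7.93 mg/L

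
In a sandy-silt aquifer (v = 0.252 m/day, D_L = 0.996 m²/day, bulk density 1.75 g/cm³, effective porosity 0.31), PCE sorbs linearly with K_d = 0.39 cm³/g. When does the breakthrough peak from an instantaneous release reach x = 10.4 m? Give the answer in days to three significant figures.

91.1 days

Retardation factor R = 1 + ρ_b·K_d/n = 1 + 1.75 × 0.39/0.31 = 3.202.
Sorption retards both mechanisms: v_R = v/R = 0.07870 m/day, D_R = D/R = 0.3111 m²/day.
Peak time from v_R²t² + 2D_R t − x² = 0: t = (√(D_R² + v_R²x²) − D_R)/v_R².
√(D_R² + v_R²x²) = √(0.3111² + 0.07870² × 10.4²) = 0.8756; v_R² = 0.006194.
t = (0.8756 − 0.3111)/0.006194 = 91.1 days.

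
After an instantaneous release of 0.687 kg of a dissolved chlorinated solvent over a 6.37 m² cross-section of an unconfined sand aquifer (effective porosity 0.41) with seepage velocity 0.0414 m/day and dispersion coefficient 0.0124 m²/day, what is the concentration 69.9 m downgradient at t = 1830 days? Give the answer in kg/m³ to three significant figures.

0.0107 kg/m³

For an instantaneous plane source, C(x,t) = M/(n_e·A·√(4πDt)) · exp(−(x−vt)²/(4Dt)), with n_e·A the pore (flow) area.
Plume center vt = 0.0414 × 1830 = 75.762 m, so the well at 69.9 m is 5.862 m upgradient of the peak.
√(4πDt) = 16.89 m, giving peak height M/(n_e·A·√(4πDt)) = 0.687/(0.41 × 6.37 × 16.89) = 0.01557 kg/m³.
(x−vt)²/(4Dt) = (-5.862)²/(4 × 0.0124 × 1830) = 0.3786; exp(−0.3786) = 0.6848.
C = 0.01557 × 0.6848 = 0.0107 kg/m³.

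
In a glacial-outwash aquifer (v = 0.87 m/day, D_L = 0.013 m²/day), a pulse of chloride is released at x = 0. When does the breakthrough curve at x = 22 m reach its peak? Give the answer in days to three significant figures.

For the 1D instantaneous-source solution, setting ∂C/∂t = 0 at fixed x gives v²t² + 2Dt − x² = 0, so t = (√(D² + v²x²) − D)/v².
√(D² + v²x²) = √(0.013² + 0.87² × 22²) = 19.14; v² = 0.7569.
t = (19.14 − 0.013)/0.7569 = 25.3 days (vs. the pure-advection estimate x/v = 25.3 d).

25.3 days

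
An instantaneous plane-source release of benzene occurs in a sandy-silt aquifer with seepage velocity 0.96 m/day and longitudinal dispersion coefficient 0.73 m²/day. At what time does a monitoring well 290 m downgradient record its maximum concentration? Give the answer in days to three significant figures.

For the 1D instantaneous-source solution, setting ∂C/∂t = 0 at fixed x gives v²t² + 2Dt − x² = 0, so t = (√(D² + v²x²) − D)/v².
√(D² + v²x²) = √(0.73² + 0.96² × 290²) = 278.4; v² = 0.9216.
t = (278.4 − 0.73)/0.9216 = 301 days (vs. the pure-advection estimate x/v = 302 d).

301 days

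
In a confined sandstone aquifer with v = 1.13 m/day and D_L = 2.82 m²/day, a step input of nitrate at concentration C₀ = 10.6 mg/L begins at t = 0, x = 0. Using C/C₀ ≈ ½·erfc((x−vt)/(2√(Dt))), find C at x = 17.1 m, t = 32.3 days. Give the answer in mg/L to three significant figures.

For a continuous step input, C/C₀ ≈ ½·erfc((x−vt)/(2√(Dt))).
vt = 1.13 × 32.3 = 36.499 m and 2√(Dt) = 2√(2.82 × 32.3) = 19.09 m.
Argument (x−vt)/(2√(Dt)) = (17.1 − 36.499)/19.09 = -1.016; ½·erfc(-1.016) = 0.9246.
C = 10.6 × 0.9246 = 9.80 mg/L.

9.80 mg/L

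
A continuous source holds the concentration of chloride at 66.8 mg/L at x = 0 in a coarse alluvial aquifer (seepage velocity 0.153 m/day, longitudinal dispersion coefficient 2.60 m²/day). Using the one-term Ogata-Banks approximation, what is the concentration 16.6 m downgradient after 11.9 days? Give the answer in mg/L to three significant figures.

2.01 mg/L

For a continuous step input, C/C₀ ≈ ½·erfc((x−vt)/(2√(Dt))).
vt = 0.153 × 11.9 = 1.8207 m and 2√(Dt) = 2√(2.60 × 11.9) = 11.12 m.
Argument (x−vt)/(2√(Dt)) = (16.6 − 1.8207)/11.12 = 1.329; ½·erfc(1.329) = 0.03009.
C = 66.8 × 0.03009 = 2.01 mg/L.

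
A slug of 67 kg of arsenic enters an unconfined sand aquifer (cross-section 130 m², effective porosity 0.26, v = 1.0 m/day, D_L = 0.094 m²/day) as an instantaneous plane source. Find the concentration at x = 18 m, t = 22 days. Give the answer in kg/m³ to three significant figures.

0.0562 kg/m³

For an instantaneous plane source, C(x,t) = M/(n_e·A·√(4πDt)) · exp(−(x−vt)²/(4Dt)), with n_e·A the pore (flow) area.
Plume center vt = 1.0 × 22 = 22 m, so the well at 18 m is 4 m upgradient of the peak.
√(4πDt) = 5.098 m, giving peak height M/(n_e·A·√(4πDt)) = 67/(0.26 × 130 × 5.098) = 0.3888 kg/m³.
(x−vt)²/(4Dt) = (-4)²/(4 × 0.094 × 22) = 1.934; exp(−1.934) = 0.1446.
C = 0.3888 × 0.1446 = 0.0562 kg/m³.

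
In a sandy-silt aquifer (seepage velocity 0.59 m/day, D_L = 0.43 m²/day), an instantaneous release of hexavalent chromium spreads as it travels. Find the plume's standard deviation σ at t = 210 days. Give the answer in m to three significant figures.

Dispersive spreading gives a Gaussian with σ² = 2Dt; advection only shifts the center.
σ = √(2 × 0.43 × 210) = 13.4 m.

13.4 m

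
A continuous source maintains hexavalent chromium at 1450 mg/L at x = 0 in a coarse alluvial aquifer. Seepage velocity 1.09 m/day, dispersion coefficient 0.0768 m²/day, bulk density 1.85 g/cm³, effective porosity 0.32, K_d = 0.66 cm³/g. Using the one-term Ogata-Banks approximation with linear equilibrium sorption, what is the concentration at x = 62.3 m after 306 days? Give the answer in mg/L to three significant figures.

Retardation factor R = 1 + ρ_b·K_d/n = 1 + 1.85 × 0.66/0.32 = 4.816.
Sorption retards both mechanisms: v_R = v/R = 0.2263 m/day, D_R = D/R = 0.01595 m²/day.
v_R·t = 0.2263 × 306 = 69.2478 m; 2√(D_R t) = 4.418 m; argument = (62.3 − 69.2478)/4.418 = -1.573.
C = C₀ × ½·erfc(-1.573) = 1450 × 0.9869 = 1430 mg/L.

1430 mg/L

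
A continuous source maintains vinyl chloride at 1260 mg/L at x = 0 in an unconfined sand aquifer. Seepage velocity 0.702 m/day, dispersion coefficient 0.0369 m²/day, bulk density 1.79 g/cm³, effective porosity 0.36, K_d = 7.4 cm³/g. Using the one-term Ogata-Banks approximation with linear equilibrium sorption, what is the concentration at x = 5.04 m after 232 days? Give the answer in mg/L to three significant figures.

Retardation factor R = 1 + ρ_b·K_d/n = 1 + 1.79 × 7.4/0.36 = 37.79.
Sorption retards both mechanisms: v_R = v/R = 0.01858 m/day, D_R = D/R = 0.0009764 m²/day.
v_R·t = 0.01858 × 232 = 4.31056 m; 2√(D_R t) = 0.9519 m; argument = (5.04 − 4.31056)/0.9519 = 0.7663.
C = C₀ × ½·erfc(0.7663) = 1260 × 0.1392 = 175 mg/L.

175 mg/L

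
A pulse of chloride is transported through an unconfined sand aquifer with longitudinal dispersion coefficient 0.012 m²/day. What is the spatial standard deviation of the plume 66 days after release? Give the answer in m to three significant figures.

1.26 m

Dispersive spreading gives a Gaussian with σ² = 2Dt; advection only shifts the center.
σ = √(2 × 0.012 × 66) = 1.26 m.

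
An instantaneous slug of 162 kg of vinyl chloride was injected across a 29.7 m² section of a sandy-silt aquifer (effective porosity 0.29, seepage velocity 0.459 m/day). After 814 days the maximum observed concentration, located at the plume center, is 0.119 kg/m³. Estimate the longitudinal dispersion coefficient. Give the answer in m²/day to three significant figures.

At the plume center C_max = M/(n_e·A·√(4πDt)), so D = M²/(4πt·(n_e·A·C_max)²).
n_e·A·C_max = 0.29 × 29.7 × 0.119 = 1.025 kg/m.
D = 162²/(4π × 814 × 1.025²) = 2.44 m²/day.

2.44 m²/day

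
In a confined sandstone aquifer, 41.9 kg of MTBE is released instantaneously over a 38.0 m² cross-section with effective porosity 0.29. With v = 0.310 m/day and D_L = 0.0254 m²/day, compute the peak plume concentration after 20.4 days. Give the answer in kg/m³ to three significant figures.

1.49 kg/m³

The peak of an instantaneous 1D plume sits at x = vt; there the Gaussian factor is 1 and C_max = M/(n_e·A·√(4πDt)), where n_e·A is the pore area the mass is dissolved in.
√(4πDt) = √(4π × 0.0254 × 20.4) = 2.552 m, so C_max = 41.9/(0.29 × 38.0 × 2.552) = 1.49 kg/m³.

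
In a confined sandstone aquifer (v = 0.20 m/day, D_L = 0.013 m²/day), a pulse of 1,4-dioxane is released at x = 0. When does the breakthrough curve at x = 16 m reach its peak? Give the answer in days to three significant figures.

For the 1D instantaneous-source solution, setting ∂C/∂t = 0 at fixed x gives v²t² + 2Dt − x² = 0, so t = (√(D² + v²x²) − D)/v².
√(D² + v²x²) = √(0.013² + 0.20² × 16²) = 3.200; v² = 0.04.
t = (3.200 − 0.013)/0.04 = 79.7 days (vs. the pure-advection estimate x/v = 80.0 d).

79.7 days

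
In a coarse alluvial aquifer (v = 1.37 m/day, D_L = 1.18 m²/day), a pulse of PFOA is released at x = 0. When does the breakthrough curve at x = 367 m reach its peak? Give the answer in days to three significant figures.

267 days

For the 1D instantaneous-source solution, setting ∂C/∂t = 0 at fixed x gives v²t² + 2Dt − x² = 0, so t = (√(D² + v²x²) − D)/v².
√(D² + v²x²) = √(1.18² + 1.37² × 367²) = 502.8; v² = 1.8769.
t = (502.8 − 1.18)/1.8769 = 267 days (vs. the pure-advection estimate x/v = 268 d).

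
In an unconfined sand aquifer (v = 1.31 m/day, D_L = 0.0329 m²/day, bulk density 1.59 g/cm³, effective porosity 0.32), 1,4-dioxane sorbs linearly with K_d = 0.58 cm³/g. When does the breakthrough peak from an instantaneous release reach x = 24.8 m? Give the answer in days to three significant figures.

Retardation factor R = 1 + ρ_b·K_d/n = 1 + 1.59 × 0.58/0.32 = 3.882.
Sorption retards both mechanisms: v_R = v/R = 0.3375 m/day, D_R = D/R = 0.008475 m²/day.
Peak time from v_R²t² + 2D_R t − x² = 0: t = (√(D_R² + v_R²x²) − D_R)/v_R².
√(D_R² + v_R²x²) = √(0.008475² + 0.3375² × 24.8²) = 8.370; v_R² = 0.1139.
t = (8.370 − 0.008475)/0.1139 = 73.4 days.

73.4 days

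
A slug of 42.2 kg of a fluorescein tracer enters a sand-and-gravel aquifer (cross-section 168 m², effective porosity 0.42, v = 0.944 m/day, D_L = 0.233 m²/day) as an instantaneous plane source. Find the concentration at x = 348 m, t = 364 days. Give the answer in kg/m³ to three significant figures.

For an instantaneous plane source, C(x,t) = M/(n_e·A·√(4πDt)) · exp(−(x−vt)²/(4Dt)), with n_e·A the pore (flow) area.
Plume center vt = 0.944 × 364 = 343.616 m, so the well at 348 m is 4.384 m downgradient of the peak.
√(4πDt) = 32.65 m, giving peak height M/(n_e·A·√(4πDt)) = 42.2/(0.42 × 168 × 32.65) = 0.01832 kg/m³.
(x−vt)²/(4Dt) = (4.384)²/(4 × 0.233 × 364) = 0.05665; exp(−0.05665) = 0.9449.
C = 0.01832 × 0.9449 = 0.0173 kg/m³.

0.0173 kg/m³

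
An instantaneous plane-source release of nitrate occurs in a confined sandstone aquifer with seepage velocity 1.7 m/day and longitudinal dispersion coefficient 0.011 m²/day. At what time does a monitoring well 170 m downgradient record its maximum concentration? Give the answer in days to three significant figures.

For the 1D instantaneous-source solution, setting ∂C/∂t = 0 at fixed x gives v²t² + 2Dt − x² = 0, so t = (√(D² + v²x²) − D)/v².
√(D² + v²x²) = √(0.011² + 1.7² × 170²) = 289.0; v² = 2.89.
t = (289.0 − 0.011)/2.89 = 100 days (vs. the pure-advection estimate x/v = 100 d).

100 days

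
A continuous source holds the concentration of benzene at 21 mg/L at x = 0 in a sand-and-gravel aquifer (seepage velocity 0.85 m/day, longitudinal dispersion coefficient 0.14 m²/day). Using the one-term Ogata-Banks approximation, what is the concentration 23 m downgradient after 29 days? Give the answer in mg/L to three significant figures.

15.1 mg/L

For a continuous step input, C/C₀ ≈ ½·erfc((x−vt)/(2√(Dt))).
vt = 0.85 × 29 = 24.65 m and 2√(Dt) = 2√(0.14 × 29) = 4.030 m.
Argument (x−vt)/(2√(Dt)) = (23 − 24.65)/4.030 = -0.4094; ½·erfc(-0.4094) = 0.7187.
C = 21 × 0.7187 = 15.1 mg/L.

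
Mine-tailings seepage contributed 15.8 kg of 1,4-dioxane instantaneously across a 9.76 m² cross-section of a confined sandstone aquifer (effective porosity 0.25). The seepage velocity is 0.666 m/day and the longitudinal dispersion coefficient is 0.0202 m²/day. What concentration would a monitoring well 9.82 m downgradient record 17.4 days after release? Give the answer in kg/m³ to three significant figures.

For an instantaneous plane source, C(x,t) = M/(n_e·A·√(4πDt)) · exp(−(x−vt)²/(4Dt)), with n_e·A the pore (flow) area.
Plume center vt = 0.666 × 17.4 = 11.5884 m, so the well at 9.82 m is 1.7684 m upgradient of the peak.
√(4πDt) = 2.102 m, giving peak height M/(n_e·A·√(4πDt)) = 15.8/(0.25 × 9.76 × 2.102) = 3.081 kg/m³.
(x−vt)²/(4Dt) = (-1.7684)²/(4 × 0.0202 × 17.4) = 2.224; exp(−2.224) = 0.1082.
C = 3.081 × 0.1082 = 0.333 kg/m³.

0.333 kg/m³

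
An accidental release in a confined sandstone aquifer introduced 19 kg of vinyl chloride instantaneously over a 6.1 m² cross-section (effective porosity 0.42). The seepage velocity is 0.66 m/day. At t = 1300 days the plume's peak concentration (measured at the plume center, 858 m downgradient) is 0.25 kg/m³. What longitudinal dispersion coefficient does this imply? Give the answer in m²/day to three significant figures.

0.0539 m²/day

At the plume center C_max = M/(n_e·A·√(4πDt)), so D = M²/(4πt·(n_e·A·C_max)²).
n_e·A·C_max = 0.42 × 6.1 × 0.25 = 0.6405 kg/m.
D = 19²/(4π × 1300 × 0.6405²) = 0.0539 m²/day.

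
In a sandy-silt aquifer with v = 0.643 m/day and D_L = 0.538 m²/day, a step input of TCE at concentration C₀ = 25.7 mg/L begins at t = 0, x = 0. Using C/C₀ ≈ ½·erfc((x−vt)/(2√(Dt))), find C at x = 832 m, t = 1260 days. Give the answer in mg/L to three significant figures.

7.11 mg/L

For a continuous step input, C/C₀ ≈ ½·erfc((x−vt)/(2√(Dt))).
vt = 0.643 × 1260 = 810.18 m and 2√(Dt) = 2√(0.538 × 1260) = 52.07 m.
Argument (x−vt)/(2√(Dt)) = (832 − 810.18)/52.07 = 0.4191; ½·erfc(0.4191) = 0.2767.
C = 25.7 × 0.2767 = 7.11 mg/L.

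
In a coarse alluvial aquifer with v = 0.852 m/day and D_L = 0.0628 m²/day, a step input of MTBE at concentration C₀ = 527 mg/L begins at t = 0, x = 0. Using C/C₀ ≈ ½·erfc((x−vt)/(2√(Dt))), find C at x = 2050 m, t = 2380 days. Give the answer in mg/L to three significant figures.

52.3 mg/L

For a continuous step input, C/C₀ ≈ ½·erfc((x−vt)/(2√(Dt))).
vt = 0.852 × 2380 = 2027.76 m and 2√(Dt) = 2√(0.0628 × 2380) = 24.45 m.
Argument (x−vt)/(2√(Dt)) = (2050 − 2027.76)/24.45 = 0.9096; ½·erfc(0.9096) = 0.09916.
C = 527 × 0.09916 = 52.3 mg/L.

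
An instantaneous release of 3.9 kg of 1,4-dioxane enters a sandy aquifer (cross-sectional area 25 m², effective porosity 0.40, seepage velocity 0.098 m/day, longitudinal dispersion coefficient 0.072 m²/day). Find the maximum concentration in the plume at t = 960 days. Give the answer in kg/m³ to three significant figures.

0.0132 kg/m³

The peak of an instantaneous 1D plume sits at x = vt; there the Gaussian factor is 1 and C_max = M/(n_e·A·√(4πDt)), where n_e·A is the pore area the mass is dissolved in.
√(4πDt) = √(4π × 0.072 × 960) = 29.47 m, so C_max = 3.9/(0.40 × 25 × 29.47) = 0.0132 kg/m³.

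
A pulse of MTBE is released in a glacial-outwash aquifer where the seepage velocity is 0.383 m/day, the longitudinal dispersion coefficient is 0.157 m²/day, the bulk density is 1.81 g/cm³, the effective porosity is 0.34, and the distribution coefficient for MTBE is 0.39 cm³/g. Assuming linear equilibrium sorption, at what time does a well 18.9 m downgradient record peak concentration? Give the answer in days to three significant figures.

Retardation factor R = 1 + ρ_b·K_d/n = 1 + 1.81 × 0.39/0.34 = 3.076.
Sorption retards both mechanisms: v_R = v/R = 0.1245 m/day, D_R = D/R = 0.05104 m²/day.
Peak time from v_R²t² + 2D_R t − x² = 0: t = (√(D_R² + v_R²x²) − D_R)/v_R².
√(D_R² + v_R²x²) = √(0.05104² + 0.1245² × 18.9²) = 2.354; v_R² = 0.01550.
t = (2.354 − 0.05104)/0.01550 = 149 days.

149 days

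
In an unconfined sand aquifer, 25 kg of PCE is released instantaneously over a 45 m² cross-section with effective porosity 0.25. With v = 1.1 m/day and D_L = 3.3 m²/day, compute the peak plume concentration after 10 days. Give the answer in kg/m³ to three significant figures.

The peak of an instantaneous 1D plume sits at x = vt; there the Gaussian factor is 1 and C_max = M/(n_e·A·√(4πDt)), where n_e·A is the pore area the mass is dissolved in.
√(4πDt) = √(4π × 3.3 × 10) = 20.36 m, so C_max = 25/(0.25 × 45 × 20.36) = 0.109 kg/m³.

0.109 kg/m³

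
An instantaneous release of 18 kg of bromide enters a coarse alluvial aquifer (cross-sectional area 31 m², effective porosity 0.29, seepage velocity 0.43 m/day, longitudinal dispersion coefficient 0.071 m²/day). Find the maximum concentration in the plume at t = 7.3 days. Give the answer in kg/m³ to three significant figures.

0.785 kg/m³

The peak of an instantaneous 1D plume sits at x = vt; there the Gaussian factor is 1 and C_max = M/(n_e·A·√(4πDt)), where n_e·A is the pore area the mass is dissolved in.
√(4πDt) = √(4π × 0.071 × 7.3) = 2.552 m, so C_max = 18/(0.29 × 31 × 2.552) = 0.785 kg/m³.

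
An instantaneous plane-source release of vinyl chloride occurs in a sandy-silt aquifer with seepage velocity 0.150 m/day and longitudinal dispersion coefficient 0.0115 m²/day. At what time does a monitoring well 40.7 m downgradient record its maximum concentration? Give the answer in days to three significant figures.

For the 1D instantaneous-source solution, setting ∂C/∂t = 0 at fixed x gives v²t² + 2Dt − x² = 0, so t = (√(D² + v²x²) − D)/v².
√(D² + v²x²) = √(0.0115² + 0.150² × 40.7²) = 6.105; v² = 0.0225.
t = (6.105 − 0.0115)/0.0225 = 271 days (vs. the pure-advection estimate x/v = 271 d).

271 days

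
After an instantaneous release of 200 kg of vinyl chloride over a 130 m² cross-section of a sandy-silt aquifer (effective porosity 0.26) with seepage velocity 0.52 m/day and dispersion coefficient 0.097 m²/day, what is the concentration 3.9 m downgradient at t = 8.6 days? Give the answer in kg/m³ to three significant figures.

For an instantaneous plane source, C(x,t) = M/(n_e·A·√(4πDt)) · exp(−(x−vt)²/(4Dt)), with n_e·A the pore (flow) area.
Plume center vt = 0.52 × 8.6 = 4.472 m, so the well at 3.9 m is 0.572 m upgradient of the peak.
√(4πDt) = 3.238 m, giving peak height M/(n_e·A·√(4πDt)) = 200/(0.26 × 130 × 3.238) = 1.827 kg/m³.
(x−vt)²/(4Dt) = (-0.572)²/(4 × 0.097 × 8.6) = 0.09805; exp(−0.09805) = 0.9066.
C = 1.827 × 0.9066 = 1.66 kg/m³.

1.66 kg/m³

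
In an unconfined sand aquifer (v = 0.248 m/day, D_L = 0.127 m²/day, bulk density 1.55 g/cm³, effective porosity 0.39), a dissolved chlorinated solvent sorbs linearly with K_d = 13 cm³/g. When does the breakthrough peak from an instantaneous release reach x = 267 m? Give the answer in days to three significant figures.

56600 days

Retardation factor R = 1 + ρ_b·K_d/n = 1 + 1.55 × 13/0.39 = 52.67.
Sorption retards both mechanisms: v_R = v/R = 0.004709 m/day, D_R = D/R = 0.002411 m²/day.
Peak time from v_R²t² + 2D_R t − x² = 0: t = (√(D_R² + v_R²x²) − D_R)/v_R².
√(D_R² + v_R²x²) = √(0.002411² + 0.004709² × 267²) = 1.257; v_R² = 2.217e-05.
t = (1.257 − 0.002411)/2.217e-05 = 56600 days.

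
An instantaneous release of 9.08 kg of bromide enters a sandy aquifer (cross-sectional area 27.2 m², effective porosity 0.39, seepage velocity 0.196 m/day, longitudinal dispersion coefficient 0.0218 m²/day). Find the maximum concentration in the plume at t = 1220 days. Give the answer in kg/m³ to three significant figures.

0.0468 kg/m³

The peak of an instantaneous 1D plume sits at x = vt; there the Gaussian factor is 1 and C_max = M/(n_e·A·√(4πDt)), where n_e·A is the pore area the mass is dissolved in.
√(4πDt) = √(4π × 0.0218 × 1220) = 18.28 m, so C_max = 9.08/(0.39 × 27.2 × 18.28) = 0.0468 kg/m³.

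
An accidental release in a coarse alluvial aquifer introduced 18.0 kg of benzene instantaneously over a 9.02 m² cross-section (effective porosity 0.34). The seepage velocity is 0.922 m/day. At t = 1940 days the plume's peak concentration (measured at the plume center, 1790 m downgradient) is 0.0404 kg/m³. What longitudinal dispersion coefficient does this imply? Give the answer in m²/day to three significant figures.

0.866 m²/day

At the plume center C_max = M/(n_e·A·√(4πDt)), so D = M²/(4πt·(n_e·A·C_max)²).
n_e·A·C_max = 0.34 × 9.02 × 0.0404 = 0.1239 kg/m.
D = 18.0²/(4π × 1940 × 0.1239²) = 0.866 m²/day.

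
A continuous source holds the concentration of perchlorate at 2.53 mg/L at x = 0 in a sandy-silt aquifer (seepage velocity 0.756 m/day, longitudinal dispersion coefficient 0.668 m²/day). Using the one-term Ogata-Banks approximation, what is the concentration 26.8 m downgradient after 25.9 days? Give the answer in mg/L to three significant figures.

0.278 mg/L

For a continuous step input, C/C₀ ≈ ½·erfc((x−vt)/(2√(Dt))).
vt = 0.756 × 25.9 = 19.5804 m and 2√(Dt) = 2√(0.668 × 25.9) = 8.319 m.
Argument (x−vt)/(2√(Dt)) = (26.8 − 19.5804)/8.319 = 0.8678; ½·erfc(0.8678) = 0.1099.
C = 2.53 × 0.1099 = 0.278 mg/L.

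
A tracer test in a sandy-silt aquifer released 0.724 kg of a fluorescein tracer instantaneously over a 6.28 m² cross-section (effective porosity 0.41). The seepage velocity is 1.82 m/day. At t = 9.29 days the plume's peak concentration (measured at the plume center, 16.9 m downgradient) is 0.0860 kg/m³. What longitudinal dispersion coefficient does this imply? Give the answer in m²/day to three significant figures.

At the plume center C_max = M/(n_e·A·√(4πDt)), so D = M²/(4πt·(n_e·A·C_max)²).
n_e·A·C_max = 0.41 × 6.28 × 0.0860 = 0.2214 kg/m.
D = 0.724²/(4π × 9.29 × 0.2214²) = 0.0916 m²/day.

0.0916 m²/day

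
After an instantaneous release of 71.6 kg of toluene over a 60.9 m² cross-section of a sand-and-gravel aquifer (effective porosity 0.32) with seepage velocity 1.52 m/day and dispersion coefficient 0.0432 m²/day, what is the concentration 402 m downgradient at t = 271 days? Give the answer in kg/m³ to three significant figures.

0.0370 kg/m³

For an instantaneous plane source, C(x,t) = M/(n_e·A·√(4πDt)) · exp(−(x−vt)²/(4Dt)), with n_e·A the pore (flow) area.
Plume center vt = 1.52 × 271 = 411.92 m, so the well at 402 m is 9.92 m upgradient of the peak.
√(4πDt) = 12.13 m, giving peak height M/(n_e·A·√(4πDt)) = 71.6/(0.32 × 60.9 × 12.13) = 0.3029 kg/m³.
(x−vt)²/(4Dt) = (-9.92)²/(4 × 0.0432 × 271) = 2.101; exp(−2.101) = 0.1223.
C = 0.3029 × 0.1223 = 0.0370 kg/m³.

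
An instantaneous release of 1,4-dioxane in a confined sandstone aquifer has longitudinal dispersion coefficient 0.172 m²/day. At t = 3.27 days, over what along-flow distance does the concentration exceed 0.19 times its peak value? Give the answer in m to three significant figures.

The plume is Gaussian with σ = √(2Dt) = √(2 × 0.172 × 3.27) = 1.061 m.
C/C_peak = exp(−Δx²/(2σ²)) = 0.19 ⇒ Δx = σ·√(−2 ln 0.19) = 1.061 × 1.822 = 1.933 m.
Width = 2Δx = 3.87 m.

3.87 m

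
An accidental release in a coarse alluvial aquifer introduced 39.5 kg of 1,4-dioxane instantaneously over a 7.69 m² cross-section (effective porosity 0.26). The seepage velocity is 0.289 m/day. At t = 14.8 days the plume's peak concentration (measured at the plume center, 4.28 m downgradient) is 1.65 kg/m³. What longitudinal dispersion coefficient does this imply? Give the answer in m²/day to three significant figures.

0.771 m²/day

At the plume center C_max = M/(n_e·A·√(4πDt)), so D = M²/(4πt·(n_e·A·C_max)²).
n_e·A·C_max = 0.26 × 7.69 × 1.65 = 3.299 kg/m.
D = 39.5²/(4π × 14.8 × 3.299²) = 0.771 m²/day.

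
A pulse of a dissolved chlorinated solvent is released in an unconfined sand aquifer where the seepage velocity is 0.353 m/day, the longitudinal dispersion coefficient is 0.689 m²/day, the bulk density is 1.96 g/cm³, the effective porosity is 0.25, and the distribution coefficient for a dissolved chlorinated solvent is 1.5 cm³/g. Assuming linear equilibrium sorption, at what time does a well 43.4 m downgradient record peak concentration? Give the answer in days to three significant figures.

1500 days

Retardation factor R = 1 + ρ_b·K_d/n = 1 + 1.96 × 1.5/0.25 = 12.76.
Sorption retards both mechanisms: v_R = v/R = 0.02766 m/day, D_R = D/R = 0.05400 m²/day.
Peak time from v_R²t² + 2D_R t − x² = 0: t = (√(D_R² + v_R²x²) − D_R)/v_R².
√(D_R² + v_R²x²) = √(0.05400² + 0.02766² × 43.4²) = 1.202; v_R² = 0.0007651.
t = (1.202 − 0.05400)/0.0007651 = 1500 days.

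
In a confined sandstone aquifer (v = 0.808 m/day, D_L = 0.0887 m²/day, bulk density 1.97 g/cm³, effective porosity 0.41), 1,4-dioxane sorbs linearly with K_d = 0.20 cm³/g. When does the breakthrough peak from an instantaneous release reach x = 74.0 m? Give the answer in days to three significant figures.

Retardation factor R = 1 + ρ_b·K_d/n = 1 + 1.97 × 0.20/0.41 = 1.961.
Sorption retards both mechanisms: v_R = v/R = 0.4120 m/day, D_R = D/R = 0.04523 m²/day.
Peak time from v_R²t² + 2D_R t − x² = 0: t = (√(D_R² + v_R²x²) − D_R)/v_R².
√(D_R² + v_R²x²) = √(0.04523² + 0.4120² × 74.0²) = 30.49; v_R² = 0.1697.
t = (30.49 − 0.04523)/0.1697 = 179 days.

179 days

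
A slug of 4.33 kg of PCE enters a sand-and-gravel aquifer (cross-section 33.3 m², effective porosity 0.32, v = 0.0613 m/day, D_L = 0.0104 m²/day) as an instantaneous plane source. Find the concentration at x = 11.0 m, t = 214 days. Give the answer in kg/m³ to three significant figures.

For an instantaneous plane source, C(x,t) = M/(n_e·A·√(4πDt)) · exp(−(x−vt)²/(4Dt)), with n_e·A the pore (flow) area.
Plume center vt = 0.0613 × 214 = 13.1182 m, so the well at 11.0 m is 2.1182 m upgradient of the peak.
√(4πDt) = 5.288 m, giving peak height M/(n_e·A·√(4πDt)) = 4.33/(0.32 × 33.3 × 5.288) = 0.07684 kg/m³.
(x−vt)²/(4Dt) = (-2.1182)²/(4 × 0.0104 × 214) = 0.5040; exp(−0.5040) = 0.6041.
C = 0.07684 × 0.6041 = 0.0464 kg/m³.

0.0464 kg/m³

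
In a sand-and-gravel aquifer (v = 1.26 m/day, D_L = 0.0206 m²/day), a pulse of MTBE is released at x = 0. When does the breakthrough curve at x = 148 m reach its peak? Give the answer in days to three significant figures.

For the 1D instantaneous-source solution, setting ∂C/∂t = 0 at fixed x gives v²t² + 2Dt − x² = 0, so t = (√(D² + v²x²) − D)/v².
√(D² + v²x²) = √(0.0206² + 1.26² × 148²) = 186.5; v² = 1.5876.
t = (186.5 − 0.0206)/1.5876 = 117 days (vs. the pure-advection estimate x/v = 117 d).

117 days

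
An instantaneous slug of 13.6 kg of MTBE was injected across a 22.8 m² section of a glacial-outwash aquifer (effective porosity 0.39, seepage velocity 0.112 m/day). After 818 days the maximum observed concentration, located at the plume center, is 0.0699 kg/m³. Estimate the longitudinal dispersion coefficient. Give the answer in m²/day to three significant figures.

At the plume center C_max = M/(n_e·A·√(4πDt)), so D = M²/(4πt·(n_e·A·C_max)²).
n_e·A·C_max = 0.39 × 22.8 × 0.0699 = 0.6216 kg/m.
D = 13.6²/(4π × 818 × 0.6216²) = 0.0466 m²/day.

0.0466 m²/day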